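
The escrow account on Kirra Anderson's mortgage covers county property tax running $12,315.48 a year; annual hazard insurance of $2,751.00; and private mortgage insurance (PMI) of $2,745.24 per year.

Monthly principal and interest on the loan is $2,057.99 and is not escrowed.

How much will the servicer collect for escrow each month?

$1,484.31

County property tax — $12,315.48 per year
Hazard insurance — $2,751.00 per year
Private mortgage insurance (PMI) — $2,745.24 per year
Combined annual = $17,811.72
Per month = $17,811.72 ÷ 12 = $1,484.31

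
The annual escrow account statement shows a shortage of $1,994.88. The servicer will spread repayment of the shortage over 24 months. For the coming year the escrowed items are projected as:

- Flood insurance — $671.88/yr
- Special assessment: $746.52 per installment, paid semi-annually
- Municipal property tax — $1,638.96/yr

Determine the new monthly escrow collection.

$400.11

Flood insurance: $671.88 per year
Special assessment: $746.52 × 2 = $1,493.04 per year
Municipal property tax: $1,638.96 per year
Total per year = $671.88 + $1,493.04 + $1,638.96 = $3,803.88
Per month = $3,803.88 ÷ 12 = $316.99
Shortage spread = $1,994.88 / 24 = $83.12/mo
New monthly escrow = $316.99 + $83.12 = $400.11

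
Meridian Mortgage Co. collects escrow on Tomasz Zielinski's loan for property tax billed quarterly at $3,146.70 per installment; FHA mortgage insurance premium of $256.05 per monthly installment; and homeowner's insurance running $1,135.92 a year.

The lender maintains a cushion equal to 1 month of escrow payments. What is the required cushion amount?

$1,399.61

Property tax — $3,146.70 × 4 = $12,586.80 per year
FHA mortgage insurance premium — $256.05 × 12 = $3,072.60 per year
Homeowner's insurance — $1,135.92 per year
Total per year = $16,795.32
Monthly = $16,795.32 / 12 = $1,399.61
Required cushion = 1 × $1,399.61 = $1,399.61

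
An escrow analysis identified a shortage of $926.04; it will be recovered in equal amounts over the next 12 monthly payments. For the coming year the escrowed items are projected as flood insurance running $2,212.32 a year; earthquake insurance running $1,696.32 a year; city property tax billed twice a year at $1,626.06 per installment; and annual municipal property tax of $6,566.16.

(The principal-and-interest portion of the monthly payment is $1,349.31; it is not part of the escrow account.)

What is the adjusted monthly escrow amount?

Flood insurance: $2,212.32 annually
Earthquake insurance: $1,696.32 annually
City property tax: $1,626.06 × 2 = $3,252.12 annually
Municipal property tax: $6,566.16 annually
Total per year = $13,726.92
Per month = $13,726.92 ÷ 12 = $1,143.91
Shortage per month = $926.04 ÷ 12 = $77.17
New monthly escrow = $1,143.91 + $77.17 = $1,221.08

$1,221.08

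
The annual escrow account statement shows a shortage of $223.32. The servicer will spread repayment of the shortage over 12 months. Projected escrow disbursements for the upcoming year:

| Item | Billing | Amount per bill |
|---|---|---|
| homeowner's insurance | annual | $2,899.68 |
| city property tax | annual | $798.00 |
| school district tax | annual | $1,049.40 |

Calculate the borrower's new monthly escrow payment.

Homeowner's insurance = $2,899.68
City property tax = $798.00
School district tax = $1,049.40
Total per year = $2,899.68 + $798.00 + $1,049.40 = $4,747.08
Monthly = $4,747.08 / 12 = $395.59
Shortage spread = $223.32 / 12 = $18.61/mo
New monthly escrow = $395.59 + $18.61 = $414.20

$414.20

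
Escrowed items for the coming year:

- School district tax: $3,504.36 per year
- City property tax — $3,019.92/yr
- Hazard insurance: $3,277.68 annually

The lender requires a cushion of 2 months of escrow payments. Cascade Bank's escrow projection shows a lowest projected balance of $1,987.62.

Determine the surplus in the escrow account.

$353.96

School district tax = $3,504.36 annually
City property tax = $3,019.92 annually
Hazard insurance = $3,277.68 annually
Total annual escrow = $9,801.96
Monthly = $9,801.96 / 12 = $816.83
Cushion = 2 × $816.83 = $1,633.66
Excess over cushion: $1,987.62 − $1,633.66 = $353.96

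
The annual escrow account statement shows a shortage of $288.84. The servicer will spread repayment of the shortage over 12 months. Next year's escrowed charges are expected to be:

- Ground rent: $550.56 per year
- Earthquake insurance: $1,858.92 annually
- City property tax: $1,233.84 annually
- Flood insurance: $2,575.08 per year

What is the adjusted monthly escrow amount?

Ground rent: $550.56/yr
Earthquake insurance: $1,858.92/yr
City property tax: $1,233.84/yr
Flood insurance: $2,575.08/yr
Yearly total = $6,218.40
Per month = $6,218.40 / 12 = $518.20
Shortage spread = $288.84 / 12 = $24.07/mo
Adjusted monthly = $518.20 + $24.07 = $542.27

$542.27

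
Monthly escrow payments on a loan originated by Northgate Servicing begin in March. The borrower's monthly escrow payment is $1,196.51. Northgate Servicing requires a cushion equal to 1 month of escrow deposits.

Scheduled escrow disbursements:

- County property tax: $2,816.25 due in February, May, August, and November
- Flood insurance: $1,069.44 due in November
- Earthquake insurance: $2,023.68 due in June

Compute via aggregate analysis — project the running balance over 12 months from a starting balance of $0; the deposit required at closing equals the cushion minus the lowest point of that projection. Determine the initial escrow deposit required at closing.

$1,969.79

Cushion = 1 × $1,196.51 = $1,196.51
Trial balance (start $0, +$1,196.51 each month, − disbursements):
  Mar: +$1,196.51 → $1,196.51
  Apr: +$1,196.51 → $2,393.02
  May: +$1,196.51 − $2,816.25 → $773.28
  Jun: +$1,196.51 − $2,023.68 → -$53.89
  Jul: +$1,196.51 → $1,142.62
  Aug: +$1,196.51 − $2,816.25 → -$477.12
  Sep: +$1,196.51 → $719.39
  Oct: +$1,196.51 → $1,915.90
  Nov: +$1,196.51 − $3,885.69 → -$773.28
  Dec: +$1,196.51 → $423.23
  Jan: +$1,196.51 → $1,619.74
  Feb: +$1,196.51 − $2,816.25 → $0.00
Lowest trial balance = -$773.28 (Nov)
Initial deposit = cushion − low point = $1,196.51 − (-$773.28) = $1,969.79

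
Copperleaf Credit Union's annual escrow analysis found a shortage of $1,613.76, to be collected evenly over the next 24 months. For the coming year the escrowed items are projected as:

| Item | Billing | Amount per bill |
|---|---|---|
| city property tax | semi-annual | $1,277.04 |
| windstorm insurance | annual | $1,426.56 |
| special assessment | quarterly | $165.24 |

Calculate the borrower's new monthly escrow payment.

City property tax = $1,277.04 × 2 = $2,554.08 per year
Windstorm insurance = $1,426.56 per year
Special assessment = $165.24 × 4 = $660.96 per year
Yearly total = $2,554.08 + $1,426.56 + $660.96 = $4,641.60
Monthly escrow = $4,641.60 / 12 = $386.80
Shortage spread = $1,613.76 ÷ 24 = $67.24/mo
Adjusted monthly = $386.80 + $67.24 = $454.04

$454.04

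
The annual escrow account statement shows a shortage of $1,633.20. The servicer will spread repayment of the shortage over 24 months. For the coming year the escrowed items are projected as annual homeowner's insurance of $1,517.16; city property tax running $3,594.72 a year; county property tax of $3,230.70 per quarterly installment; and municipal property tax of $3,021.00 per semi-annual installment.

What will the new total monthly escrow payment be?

$2,074.44

Homeowner's insurance: $1,517.16
City property tax: $3,594.72
County property tax: $3,230.70 × 4 = $12,922.80
Municipal property tax: $3,021.00 × 2 = $6,042.00
Total annual escrow = $24,076.68
Base monthly escrow = $24,076.68 / 12 = $2,006.39
Monthly shortage recovery: $1,633.20 / 24 = $68.05
Adjusted monthly = $2,006.39 + $68.05 = $2,074.44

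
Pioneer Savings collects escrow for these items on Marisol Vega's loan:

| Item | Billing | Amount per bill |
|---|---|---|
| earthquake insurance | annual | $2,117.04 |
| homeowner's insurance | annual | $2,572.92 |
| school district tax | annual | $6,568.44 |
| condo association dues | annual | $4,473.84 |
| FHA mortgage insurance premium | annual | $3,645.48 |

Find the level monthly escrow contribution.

$1,614.81

Earthquake insurance: $2,117.04
Homeowner's insurance: $2,572.92
School district tax: $6,568.44
Condo association dues: $4,473.84
FHA mortgage insurance premium: $3,645.48
Combined annual = $2,117.04 + $2,572.92 + $6,568.44 + $4,473.84 + $3,645.48 = $19,377.72
Monthly escrow = $19,377.72 ÷ 12 = $1,614.81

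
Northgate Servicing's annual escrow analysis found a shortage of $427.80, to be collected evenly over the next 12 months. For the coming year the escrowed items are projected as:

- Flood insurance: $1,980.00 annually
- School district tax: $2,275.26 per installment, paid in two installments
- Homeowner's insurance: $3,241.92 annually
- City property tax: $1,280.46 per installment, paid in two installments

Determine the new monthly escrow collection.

$1,063.43

Flood insurance: $1,980.00
School district tax: $2,275.26 × 2 = $4,550.52
Homeowner's insurance: $3,241.92
City property tax: $1,280.46 × 2 = $2,560.92
Annual escrow total = $12,333.36
Monthly escrow = $12,333.36 ÷ 12 = $1,027.78
Shortage spread = $427.80 ÷ 12 = $35.65/mo
New monthly escrow = $1,027.78 + $35.65 = $1,063.43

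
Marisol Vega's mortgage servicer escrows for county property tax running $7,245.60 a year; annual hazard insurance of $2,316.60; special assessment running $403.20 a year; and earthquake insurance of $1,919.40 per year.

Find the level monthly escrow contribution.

County property tax: $7,245.60
Hazard insurance: $2,316.60
Special assessment: $403.20
Earthquake insurance: $1,919.40
Total per year = $7,245.60 + $2,316.60 + $403.20 + $1,919.40 = $11,884.80
Monthly = $11,884.80 / 12 = $990.40

$990.40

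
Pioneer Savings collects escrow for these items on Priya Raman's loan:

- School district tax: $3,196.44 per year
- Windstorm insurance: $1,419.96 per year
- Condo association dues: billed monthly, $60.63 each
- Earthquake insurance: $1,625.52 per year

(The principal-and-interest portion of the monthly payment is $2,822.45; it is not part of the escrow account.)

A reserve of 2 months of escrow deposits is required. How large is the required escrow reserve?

$1,161.58

School district tax — $3,196.44 per year
Windstorm insurance — $1,419.96 per year
Condo association dues — $60.63 × 12 = $727.56 per year
Earthquake insurance — $1,625.52 per year
Combined annual = $3,196.44 + $1,419.96 + $727.56 + $1,625.52 = $6,969.48
Base monthly escrow = $6,969.48 / 12 = $580.79
Reserve = 2 × $580.79 = $1,161.58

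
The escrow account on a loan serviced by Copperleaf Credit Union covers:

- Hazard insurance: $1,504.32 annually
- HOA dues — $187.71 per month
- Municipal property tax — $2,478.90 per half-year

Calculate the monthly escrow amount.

$726.22

Hazard insurance — $1,504.32 per year
HOA dues — $187.71 × 12 = $2,252.52 per year
Municipal property tax — $2,478.90 × 2 = $4,957.80 per year
Yearly total = $1,504.32 + $2,252.52 + $4,957.80 = $8,714.64
Base monthly escrow = $8,714.64 / 12 = $726.22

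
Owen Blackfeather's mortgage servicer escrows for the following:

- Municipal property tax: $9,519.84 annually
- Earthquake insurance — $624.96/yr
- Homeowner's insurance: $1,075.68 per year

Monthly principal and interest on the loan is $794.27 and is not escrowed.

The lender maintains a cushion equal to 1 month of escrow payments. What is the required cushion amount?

Municipal property tax = $9,519.84 annually
Earthquake insurance = $624.96 annually
Homeowner's insurance = $1,075.68 annually
Yearly total = $11,220.48
Monthly escrow = $11,220.48 ÷ 12 = $935.04
Reserve = 1 × $935.04 = $935.04

$935.04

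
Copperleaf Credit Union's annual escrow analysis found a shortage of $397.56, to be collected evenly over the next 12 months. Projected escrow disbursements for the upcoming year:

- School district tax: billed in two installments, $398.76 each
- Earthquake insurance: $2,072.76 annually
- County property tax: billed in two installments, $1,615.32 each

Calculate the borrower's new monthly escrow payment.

$541.54

School district tax: $398.76 × 2 = $797.52
Earthquake insurance: $2,072.76
County property tax: $1,615.32 × 2 = $3,230.64
Yearly total = $797.52 + $2,072.76 + $3,230.64 = $6,100.92
Per month = $6,100.92 ÷ 12 = $508.41
Shortage spread = $397.56 ÷ 12 = $33.13/mo
New monthly escrow = $508.41 + $33.13 = $541.54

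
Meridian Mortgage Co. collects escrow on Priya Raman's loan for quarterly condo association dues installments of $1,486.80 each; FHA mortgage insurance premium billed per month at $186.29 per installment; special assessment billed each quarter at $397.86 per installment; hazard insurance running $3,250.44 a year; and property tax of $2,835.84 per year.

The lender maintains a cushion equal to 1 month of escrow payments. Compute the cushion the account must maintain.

Condo association dues — $1,486.80 × 4 = $5,947.20
FHA mortgage insurance premium — $186.29 × 12 = $2,235.48
Special assessment — $397.86 × 4 = $1,591.44
Hazard insurance — $3,250.44
Property tax — $2,835.84
Yearly total = $5,947.20 + $2,235.48 + $1,591.44 + $3,250.44 + $2,835.84 = $15,860.40
Monthly = $15,860.40 ÷ 12 = $1,321.70
Required cushion = 1 × $1,321.70 = $1,321.70

$1,321.70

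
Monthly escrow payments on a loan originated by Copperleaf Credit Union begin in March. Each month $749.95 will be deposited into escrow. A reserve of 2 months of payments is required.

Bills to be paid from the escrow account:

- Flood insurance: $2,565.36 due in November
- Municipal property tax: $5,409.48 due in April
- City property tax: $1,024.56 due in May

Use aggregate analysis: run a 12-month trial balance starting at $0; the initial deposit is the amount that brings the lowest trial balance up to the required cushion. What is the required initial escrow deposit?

Cushion = 2 × $749.95 = $1,499.90
Trial balance (start $0, +$749.95 each month, − disbursements):
  Mar: +$749.95 → $749.95
  Apr: +$749.95 − $5,409.48 → -$3,909.58
  May: +$749.95 − $1,024.56 → -$4,184.19
  Jun: +$749.95 → -$3,434.24
  Jul: +$749.95 → -$2,684.29
  Aug: +$749.95 → -$1,934.34
  Sep: +$749.95 → -$1,184.39
  Oct: +$749.95 → -$434.44
  Nov: +$749.95 − $2,565.36 → -$2,249.85
  Dec: +$749.95 → -$1,499.90
  Jan: +$749.95 → -$749.95
  Feb: +$749.95 → $0.00
Lowest trial balance = -$4,184.19 (May)
Initial deposit = cushion − low point = $1,499.90 − (-$4,184.19) = $5,684.09

$5,684.09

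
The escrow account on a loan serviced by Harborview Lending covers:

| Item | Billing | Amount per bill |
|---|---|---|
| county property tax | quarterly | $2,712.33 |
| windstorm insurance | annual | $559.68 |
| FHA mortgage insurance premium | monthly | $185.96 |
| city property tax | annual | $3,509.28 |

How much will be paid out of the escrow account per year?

$17,149.80

County property tax — $2,712.33 × 4 = $10,849.32 annually
Windstorm insurance — $559.68 annually
FHA mortgage insurance premium — $185.96 × 12 = $2,231.52 annually
City property tax — $3,509.28 annually
Total per year = $17,149.80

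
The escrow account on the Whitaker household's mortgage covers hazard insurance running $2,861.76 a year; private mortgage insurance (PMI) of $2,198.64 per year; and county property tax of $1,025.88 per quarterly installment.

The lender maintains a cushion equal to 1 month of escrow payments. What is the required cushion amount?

Hazard insurance: $2,861.76
Private mortgage insurance (PMI): $2,198.64
County property tax: $1,025.88 × 4 = $4,103.52
Annual escrow total = $9,163.92
Monthly escrow = $9,163.92 ÷ 12 = $763.66
Reserve = 1 × $763.66 = $763.66

$763.66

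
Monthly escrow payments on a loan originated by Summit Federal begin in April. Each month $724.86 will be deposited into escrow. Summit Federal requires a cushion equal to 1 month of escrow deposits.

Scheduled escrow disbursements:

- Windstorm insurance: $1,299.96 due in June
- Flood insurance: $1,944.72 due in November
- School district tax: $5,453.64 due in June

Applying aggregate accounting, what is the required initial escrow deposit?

$5,303.88

Cushion = 1 × $724.86 = $724.86
Trial balance (start $0, +$724.86 each month, − disbursements):
  Apr: +$724.86 → $724.86
  May: +$724.86 → $1,449.72
  Jun: +$724.86 − $6,753.60 → -$4,579.02
  Jul: +$724.86 → -$3,854.16
  Aug: +$724.86 → -$3,129.30
  Sep: +$724.86 → -$2,404.44
  Oct: +$724.86 → -$1,679.58
  Nov: +$724.86 − $1,944.72 → -$2,899.44
  Dec: +$724.86 → -$2,174.58
  Jan: +$724.86 → -$1,449.72
  Feb: +$724.86 → -$724.86
  Mar: +$724.86 → $0.00
Lowest trial balance = -$4,579.02 (Jun)
Initial deposit = cushion − low point = $724.86 − (-$4,579.02) = $5,303.88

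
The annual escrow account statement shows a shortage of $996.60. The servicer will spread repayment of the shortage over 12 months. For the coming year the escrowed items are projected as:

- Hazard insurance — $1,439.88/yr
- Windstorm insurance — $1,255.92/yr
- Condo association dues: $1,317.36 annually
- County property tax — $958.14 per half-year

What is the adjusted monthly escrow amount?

Hazard insurance — $1,439.88 annually
Windstorm insurance — $1,255.92 annually
Condo association dues — $1,317.36 annually
County property tax — $958.14 × 2 = $1,916.28 annually
Combined annual = $1,439.88 + $1,255.92 + $1,317.36 + $1,916.28 = $5,929.44
Per month = $5,929.44 / 12 = $494.12
Shortage spread = $996.60 ÷ 12 = $83.05/mo
Adjusted monthly = $494.12 + $83.05 = $577.17

$577.17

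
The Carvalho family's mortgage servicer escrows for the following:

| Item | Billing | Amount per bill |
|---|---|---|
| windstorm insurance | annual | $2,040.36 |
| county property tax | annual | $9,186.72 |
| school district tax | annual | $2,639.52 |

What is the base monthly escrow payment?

Windstorm insurance: $2,040.36
County property tax: $9,186.72
School district tax: $2,639.52
Combined annual = $13,866.60
Monthly escrow = $13,866.60 / 12 = $1,155.55

$1,155.55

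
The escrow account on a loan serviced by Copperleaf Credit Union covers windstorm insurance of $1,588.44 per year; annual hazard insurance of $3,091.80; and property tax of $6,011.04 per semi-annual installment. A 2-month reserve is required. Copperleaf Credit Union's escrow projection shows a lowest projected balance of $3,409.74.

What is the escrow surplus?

Windstorm insurance = $1,588.44
Hazard insurance = $3,091.80
Property tax = $6,011.04 × 2 = $12,022.08
Annual escrow total = $16,702.32
Per month = $16,702.32 ÷ 12 = $1,391.86
Required reserve = 2 × $1,391.86 = $2,783.72
Excess over cushion: $3,409.74 − $2,783.72 = $626.02

$626.02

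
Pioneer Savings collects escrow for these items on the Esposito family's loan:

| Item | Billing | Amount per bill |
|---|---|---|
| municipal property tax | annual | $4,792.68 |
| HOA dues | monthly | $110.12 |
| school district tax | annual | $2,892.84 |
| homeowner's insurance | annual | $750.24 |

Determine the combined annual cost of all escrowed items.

$9,757.20

Municipal property tax = $4,792.68 per year
HOA dues = $110.12 × 12 = $1,321.44 per year
School district tax = $2,892.84 per year
Homeowner's insurance = $750.24 per year
Total annual escrow = $4,792.68 + $1,321.44 + $2,892.84 + $750.24 = $9,757.20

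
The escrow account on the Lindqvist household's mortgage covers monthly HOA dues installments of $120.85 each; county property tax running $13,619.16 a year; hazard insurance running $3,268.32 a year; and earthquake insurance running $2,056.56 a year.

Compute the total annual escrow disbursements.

HOA dues: $120.85 × 12 = $1,450.20/yr
County property tax: $13,619.16/yr
Hazard insurance: $3,268.32/yr
Earthquake insurance: $2,056.56/yr
Total per year = $1,450.20 + $13,619.16 + $3,268.32 + $2,056.56 = $20,394.24

$20,394.24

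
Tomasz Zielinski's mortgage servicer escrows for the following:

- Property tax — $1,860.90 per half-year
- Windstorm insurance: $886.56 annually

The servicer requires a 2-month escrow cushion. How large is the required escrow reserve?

Property tax = $1,860.90 × 2 = $3,721.80 per year
Windstorm insurance = $886.56 per year
Yearly total = $4,608.36
Per month = $4,608.36 / 12 = $384.03
Reserve = 2 × $384.03 = $768.06

$768.06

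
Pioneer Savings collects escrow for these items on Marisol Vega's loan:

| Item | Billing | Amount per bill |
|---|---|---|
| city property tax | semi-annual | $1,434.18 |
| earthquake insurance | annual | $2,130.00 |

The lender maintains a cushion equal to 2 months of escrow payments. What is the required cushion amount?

$833.06

City property tax = $1,434.18 × 2 = $2,868.36
Earthquake insurance = $2,130.00
Total per year = $2,868.36 + $2,130.00 = $4,998.36
Base monthly escrow = $4,998.36 / 12 = $416.53
Cushion = 2 × $416.53 = $833.06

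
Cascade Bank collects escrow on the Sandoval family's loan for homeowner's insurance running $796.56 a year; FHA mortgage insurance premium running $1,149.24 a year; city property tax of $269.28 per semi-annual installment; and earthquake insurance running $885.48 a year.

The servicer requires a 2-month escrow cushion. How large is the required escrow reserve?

$561.64

Homeowner's insurance = $796.56 annually
FHA mortgage insurance premium = $1,149.24 annually
City property tax = $269.28 × 2 = $538.56 annually
Earthquake insurance = $885.48 annually
Yearly total = $796.56 + $1,149.24 + $538.56 + $885.48 = $3,369.84
Per month = $3,369.84 ÷ 12 = $280.82
Required cushion = 2 × $280.82 = $561.64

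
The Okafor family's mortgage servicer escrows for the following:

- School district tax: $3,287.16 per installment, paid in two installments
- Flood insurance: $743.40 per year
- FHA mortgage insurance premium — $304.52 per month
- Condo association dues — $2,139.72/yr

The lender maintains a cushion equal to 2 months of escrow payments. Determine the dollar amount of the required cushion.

$2,185.28

School district tax — $3,287.16 × 2 = $6,574.32 annually
Flood insurance — $743.40 annually
FHA mortgage insurance premium — $304.52 × 12 = $3,654.24 annually
Condo association dues — $2,139.72 annually
Total per year = $13,111.68
Base monthly escrow = $13,111.68 / 12 = $1,092.64
Required cushion = 2 × $1,092.64 = $2,185.28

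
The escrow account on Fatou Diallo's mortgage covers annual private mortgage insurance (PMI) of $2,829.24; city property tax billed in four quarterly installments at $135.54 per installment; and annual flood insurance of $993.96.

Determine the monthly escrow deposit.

Private mortgage insurance (PMI) = $2,829.24 annually
City property tax = $135.54 × 4 = $542.16 annually
Flood insurance = $993.96 annually
Total annual escrow = $2,829.24 + $542.16 + $993.96 = $4,365.36
Monthly escrow = $4,365.36 / 12 = $363.78

$363.78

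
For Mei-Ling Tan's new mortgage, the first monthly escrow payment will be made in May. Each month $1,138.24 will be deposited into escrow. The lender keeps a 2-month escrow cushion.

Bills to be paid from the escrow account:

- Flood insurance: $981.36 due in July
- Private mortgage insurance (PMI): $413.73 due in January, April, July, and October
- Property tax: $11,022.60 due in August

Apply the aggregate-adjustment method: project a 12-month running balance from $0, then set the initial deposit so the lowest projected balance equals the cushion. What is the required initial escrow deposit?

Cushion = 2 × $1,138.24 = $2,276.48
Trial balance (start $0, +$1,138.24 each month, − disbursements):
  May: +$1,138.24 → $1,138.24
  Jun: +$1,138.24 → $2,276.48
  Jul: +$1,138.24 − $1,395.09 → $2,019.63
  Aug: +$1,138.24 − $11,022.60 → -$7,864.73
  Sep: +$1,138.24 → -$6,726.49
  Oct: +$1,138.24 − $413.73 → -$6,001.98
  Nov: +$1,138.24 → -$4,863.74
  Dec: +$1,138.24 → -$3,725.50
  Jan: +$1,138.24 − $413.73 → -$3,000.99
  Feb: +$1,138.24 → -$1,862.75
  Mar: +$1,138.24 → -$724.51
  Apr: +$1,138.24 − $413.73 → $0.00
Lowest trial balance = -$7,864.73 (Aug)
Initial deposit = cushion − low point = $2,276.48 − (-$7,864.73) = $10,141.21

$10,141.21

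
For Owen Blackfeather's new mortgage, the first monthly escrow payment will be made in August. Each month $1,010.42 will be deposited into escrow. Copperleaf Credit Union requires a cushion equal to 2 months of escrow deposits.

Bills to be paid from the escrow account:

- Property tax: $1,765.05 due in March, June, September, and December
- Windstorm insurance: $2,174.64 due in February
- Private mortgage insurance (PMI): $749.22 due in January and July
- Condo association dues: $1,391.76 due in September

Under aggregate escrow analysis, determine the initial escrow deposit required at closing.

$3,548.25

Cushion = 2 × $1,010.42 = $2,020.84
Trial balance (start $0, +$1,010.42 each month, − disbursements):
  Aug: +$1,010.42 → $1,010.42
  Sep: +$1,010.42 − $3,156.81 → -$1,135.97
  Oct: +$1,010.42 → -$125.55
  Nov: +$1,010.42 → $884.87
  Dec: +$1,010.42 − $1,765.05 → $130.24
  Jan: +$1,010.42 − $749.22 → $391.44
  Feb: +$1,010.42 − $2,174.64 → -$772.78
  Mar: +$1,010.42 − $1,765.05 → -$1,527.41
  Apr: +$1,010.42 → -$516.99
  May: +$1,010.42 → $493.43
  Jun: +$1,010.42 − $1,765.05 → -$261.20
  Jul: +$1,010.42 − $749.22 → $0.00
Lowest trial balance = -$1,527.41 (Mar)
Initial deposit = cushion − low point = $2,020.84 − (-$1,527.41) = $3,548.25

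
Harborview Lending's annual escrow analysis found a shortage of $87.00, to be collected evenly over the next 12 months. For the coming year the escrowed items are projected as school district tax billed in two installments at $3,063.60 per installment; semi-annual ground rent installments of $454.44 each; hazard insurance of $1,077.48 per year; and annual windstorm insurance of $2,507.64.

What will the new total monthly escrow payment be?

School district tax: $3,063.60 × 2 = $6,127.20
Ground rent: $454.44 × 2 = $908.88
Hazard insurance: $1,077.48
Windstorm insurance: $2,507.64
Combined annual = $10,621.20
Per month = $10,621.20 / 12 = $885.10
Shortage spread = $87.00 / 12 = $7.25/mo
Adjusted monthly = $885.10 + $7.25 = $892.35

$892.35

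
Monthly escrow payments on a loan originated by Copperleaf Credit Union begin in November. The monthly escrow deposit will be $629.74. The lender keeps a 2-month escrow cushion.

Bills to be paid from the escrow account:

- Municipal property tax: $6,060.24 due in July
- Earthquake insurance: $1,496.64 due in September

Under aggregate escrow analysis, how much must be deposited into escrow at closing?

Cushion = 2 × $629.74 = $1,259.48
Trial balance (start $0, +$629.74 each month, − disbursements):
  Nov: +$629.74 → $629.74
  Dec: +$629.74 → $1,259.48
  Jan: +$629.74 → $1,889.22
  Feb: +$629.74 → $2,518.96
  Mar: +$629.74 → $3,148.70
  Apr: +$629.74 → $3,778.44
  May: +$629.74 → $4,408.18
  Jun: +$629.74 → $5,037.92
  Jul: +$629.74 − $6,060.24 → -$392.58
  Aug: +$629.74 → $237.16
  Sep: +$629.74 − $1,496.64 → -$629.74
  Oct: +$629.74 → $0.00
Lowest trial balance = -$629.74 (Sep)
Initial deposit = cushion − low point = $1,259.48 − (-$629.74) = $1,889.22

$1,889.22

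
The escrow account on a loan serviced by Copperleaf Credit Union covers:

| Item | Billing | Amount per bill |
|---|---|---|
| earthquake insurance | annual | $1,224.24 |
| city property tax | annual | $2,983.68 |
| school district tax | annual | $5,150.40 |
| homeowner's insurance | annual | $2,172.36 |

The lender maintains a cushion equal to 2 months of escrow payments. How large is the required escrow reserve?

$1,921.78

Earthquake insurance — $1,224.24/yr
City property tax — $2,983.68/yr
School district tax — $5,150.40/yr
Homeowner's insurance — $2,172.36/yr
Yearly total = $11,530.68
Base monthly escrow = $11,530.68 / 12 = $960.89
Required cushion = 2 × $960.89 = $1,921.78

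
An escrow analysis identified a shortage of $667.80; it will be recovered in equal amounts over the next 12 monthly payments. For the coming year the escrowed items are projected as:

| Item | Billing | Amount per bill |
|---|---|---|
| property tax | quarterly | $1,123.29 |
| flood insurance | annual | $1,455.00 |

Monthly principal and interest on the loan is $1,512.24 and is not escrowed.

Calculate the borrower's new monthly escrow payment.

Property tax — $1,123.29 × 4 = $4,493.16
Flood insurance — $1,455.00
Total per year = $4,493.16 + $1,455.00 = $5,948.16
Per month = $5,948.16 ÷ 12 = $495.68
Shortage spread = $667.80 ÷ 12 = $55.65/mo
Adjusted monthly = $495.68 + $55.65 = $551.33

$551.33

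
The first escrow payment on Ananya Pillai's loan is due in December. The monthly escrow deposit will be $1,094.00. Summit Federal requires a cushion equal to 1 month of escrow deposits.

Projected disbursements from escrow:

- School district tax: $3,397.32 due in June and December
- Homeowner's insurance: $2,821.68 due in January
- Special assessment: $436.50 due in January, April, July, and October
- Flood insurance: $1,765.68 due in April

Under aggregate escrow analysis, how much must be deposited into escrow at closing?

Cushion = 1 × $1,094.00 = $1,094.00
Trial balance (start $0, +$1,094.00 each month, − disbursements):
  Dec: +$1,094.00 − $3,397.32 → -$2,303.32
  Jan: +$1,094.00 − $3,258.18 → -$4,467.50
  Feb: +$1,094.00 → -$3,373.50
  Mar: +$1,094.00 → -$2,279.50
  Apr: +$1,094.00 − $2,202.18 → -$3,387.68
  May: +$1,094.00 → -$2,293.68
  Jun: +$1,094.00 − $3,397.32 → -$4,597.00
  Jul: +$1,094.00 − $436.50 → -$3,939.50
  Aug: +$1,094.00 → -$2,845.50
  Sep: +$1,094.00 → -$1,751.50
  Oct: +$1,094.00 − $436.50 → -$1,094.00
  Nov: +$1,094.00 → $0.00
Lowest trial balance = -$4,597.00 (Jun)
Initial deposit = cushion − low point = $1,094.00 − (-$4,597.00) = $5,691.00

$5,691.00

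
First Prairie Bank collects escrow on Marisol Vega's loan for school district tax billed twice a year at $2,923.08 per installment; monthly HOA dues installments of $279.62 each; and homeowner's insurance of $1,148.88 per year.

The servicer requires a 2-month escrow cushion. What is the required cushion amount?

$1,725.08

School district tax — $2,923.08 × 2 = $5,846.16/yr
HOA dues — $279.62 × 12 = $3,355.44/yr
Homeowner's insurance — $1,148.88/yr
Combined annual = $5,846.16 + $3,355.44 + $1,148.88 = $10,350.48
Per month = $10,350.48 / 12 = $862.54
Cushion = 2 × $862.54 = $1,725.08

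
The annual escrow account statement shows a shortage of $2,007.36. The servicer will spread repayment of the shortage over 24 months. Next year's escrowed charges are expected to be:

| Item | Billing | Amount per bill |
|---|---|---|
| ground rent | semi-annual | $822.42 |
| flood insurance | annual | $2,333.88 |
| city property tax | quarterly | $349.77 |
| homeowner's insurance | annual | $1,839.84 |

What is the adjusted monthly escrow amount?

Ground rent = $822.42 × 2 = $1,644.84 annually
Flood insurance = $2,333.88 annually
City property tax = $349.77 × 4 = $1,399.08 annually
Homeowner's insurance = $1,839.84 annually
Combined annual = $1,644.84 + $2,333.88 + $1,399.08 + $1,839.84 = $7,217.64
Per month = $7,217.64 ÷ 12 = $601.47
Shortage per month = $2,007.36 / 24 = $83.64
New monthly escrow = $601.47 + $83.64 = $685.11

$685.11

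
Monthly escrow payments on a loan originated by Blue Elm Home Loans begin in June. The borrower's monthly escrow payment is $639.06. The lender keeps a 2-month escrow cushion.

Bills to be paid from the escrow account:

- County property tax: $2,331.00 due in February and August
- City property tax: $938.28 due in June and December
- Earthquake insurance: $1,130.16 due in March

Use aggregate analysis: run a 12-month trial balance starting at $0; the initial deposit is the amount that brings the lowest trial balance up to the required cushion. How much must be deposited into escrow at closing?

Cushion = 2 × $639.06 = $1,278.12
Trial balance (start $0, +$639.06 each month, − disbursements):
  Jun: +$639.06 − $938.28 → -$299.22
  Jul: +$639.06 → $339.84
  Aug: +$639.06 − $2,331.00 → -$1,352.10
  Sep: +$639.06 → -$713.04
  Oct: +$639.06 → -$73.98
  Nov: +$639.06 → $565.08
  Dec: +$639.06 − $938.28 → $265.86
  Jan: +$639.06 → $904.92
  Feb: +$639.06 − $2,331.00 → -$787.02
  Mar: +$639.06 − $1,130.16 → -$1,278.12
  Apr: +$639.06 → -$639.06
  May: +$639.06 → $0.00
Lowest trial balance = -$1,352.10 (Aug)
Initial deposit = cushion − low point = $1,278.12 − (-$1,352.10) = $2,630.22

$2,630.22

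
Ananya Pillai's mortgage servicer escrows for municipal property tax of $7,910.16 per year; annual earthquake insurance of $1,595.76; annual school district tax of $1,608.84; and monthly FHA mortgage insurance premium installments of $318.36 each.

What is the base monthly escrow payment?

$1,244.59

Municipal property tax: $7,910.16/yr
Earthquake insurance: $1,595.76/yr
School district tax: $1,608.84/yr
FHA mortgage insurance premium: $318.36 × 12 = $3,820.32/yr
Total annual escrow = $7,910.16 + $1,595.76 + $1,608.84 + $3,820.32 = $14,935.08
Monthly escrow = $14,935.08 ÷ 12 = $1,244.59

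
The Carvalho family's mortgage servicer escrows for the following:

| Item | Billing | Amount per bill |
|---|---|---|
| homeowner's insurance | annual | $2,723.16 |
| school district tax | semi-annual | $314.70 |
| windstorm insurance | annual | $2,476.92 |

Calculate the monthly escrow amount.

$485.79

Homeowner's insurance: $2,723.16/yr
School district tax: $314.70 × 2 = $629.40/yr
Windstorm insurance: $2,476.92/yr
Total annual escrow = $2,723.16 + $629.40 + $2,476.92 = $5,829.48
Base monthly escrow = $5,829.48 ÷ 12 = $485.79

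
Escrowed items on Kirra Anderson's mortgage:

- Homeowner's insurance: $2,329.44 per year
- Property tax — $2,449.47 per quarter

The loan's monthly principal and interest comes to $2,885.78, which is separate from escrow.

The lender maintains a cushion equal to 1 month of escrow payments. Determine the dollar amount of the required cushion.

$1,010.61

Homeowner's insurance = $2,329.44
Property tax = $2,449.47 × 4 = $9,797.88
Combined annual = $12,127.32
Monthly = $12,127.32 ÷ 12 = $1,010.61
Cushion = 1 × $1,010.61 = $1,010.61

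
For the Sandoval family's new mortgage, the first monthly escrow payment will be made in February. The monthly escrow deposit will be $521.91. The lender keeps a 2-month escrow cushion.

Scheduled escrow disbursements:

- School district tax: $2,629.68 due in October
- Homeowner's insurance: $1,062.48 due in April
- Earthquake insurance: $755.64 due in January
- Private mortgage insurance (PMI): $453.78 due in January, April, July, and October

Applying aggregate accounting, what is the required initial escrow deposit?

Cushion = 2 × $521.91 = $1,043.82
Trial balance (start $0, +$521.91 each month, − disbursements):
  Feb: +$521.91 → $521.91
  Mar: +$521.91 → $1,043.82
  Apr: +$521.91 − $1,516.26 → $49.47
  May: +$521.91 → $571.38
  Jun: +$521.91 → $1,093.29
  Jul: +$521.91 − $453.78 → $1,161.42
  Aug: +$521.91 → $1,683.33
  Sep: +$521.91 → $2,205.24
  Oct: +$521.91 − $3,083.46 → -$356.31
  Nov: +$521.91 → $165.60
  Dec: +$521.91 → $687.51
  Jan: +$521.91 − $1,209.42 → $0.00
Lowest trial balance = -$356.31 (Oct)
Initial deposit = cushion − low point = $1,043.82 − (-$356.31) = $1,400.13

$1,400.13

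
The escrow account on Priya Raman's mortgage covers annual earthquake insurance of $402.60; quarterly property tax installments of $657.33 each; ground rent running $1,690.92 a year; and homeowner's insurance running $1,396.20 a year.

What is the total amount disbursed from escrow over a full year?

$6,119.04

Earthquake insurance — $402.60/yr
Property tax — $657.33 × 4 = $2,629.32/yr
Ground rent — $1,690.92/yr
Homeowner's insurance — $1,396.20/yr
Total per year = $402.60 + $2,629.32 + $1,690.92 + $1,396.20 = $6,119.04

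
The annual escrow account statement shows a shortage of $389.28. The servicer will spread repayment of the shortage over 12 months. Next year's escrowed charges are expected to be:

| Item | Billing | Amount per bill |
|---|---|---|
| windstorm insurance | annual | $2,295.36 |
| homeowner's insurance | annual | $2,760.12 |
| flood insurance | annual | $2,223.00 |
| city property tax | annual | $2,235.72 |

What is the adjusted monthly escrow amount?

$825.29

Windstorm insurance: $2,295.36
Homeowner's insurance: $2,760.12
Flood insurance: $2,223.00
City property tax: $2,235.72
Annual escrow total = $9,514.20
Monthly = $9,514.20 / 12 = $792.85
Shortage per month = $389.28 / 12 = $32.44
New monthly escrow = $792.85 + $32.44 = $825.29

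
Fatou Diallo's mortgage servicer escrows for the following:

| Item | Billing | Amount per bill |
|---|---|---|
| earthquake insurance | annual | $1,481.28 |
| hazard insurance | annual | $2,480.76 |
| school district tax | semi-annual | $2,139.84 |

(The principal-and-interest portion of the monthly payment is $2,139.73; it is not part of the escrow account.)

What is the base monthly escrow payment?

$686.81

Earthquake insurance = $1,481.28 per year
Hazard insurance = $2,480.76 per year
School district tax = $2,139.84 × 2 = $4,279.68 per year
Total annual escrow = $1,481.28 + $2,480.76 + $4,279.68 = $8,241.72
Base monthly escrow = $8,241.72 ÷ 12 = $686.81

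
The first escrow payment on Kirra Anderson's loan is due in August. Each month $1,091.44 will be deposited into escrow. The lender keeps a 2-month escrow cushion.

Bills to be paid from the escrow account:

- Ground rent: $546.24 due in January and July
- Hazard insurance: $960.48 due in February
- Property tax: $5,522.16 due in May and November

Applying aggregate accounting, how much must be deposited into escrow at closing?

Cushion = 2 × $1,091.44 = $2,182.88
Trial balance (start $0, +$1,091.44 each month, − disbursements):
  Aug: +$1,091.44 → $1,091.44
  Sep: +$1,091.44 → $2,182.88
  Oct: +$1,091.44 → $3,274.32
  Nov: +$1,091.44 − $5,522.16 → -$1,156.40
  Dec: +$1,091.44 → -$64.96
  Jan: +$1,091.44 − $546.24 → $480.24
  Feb: +$1,091.44 − $960.48 → $611.20
  Mar: +$1,091.44 → $1,702.64
  Apr: +$1,091.44 → $2,794.08
  May: +$1,091.44 − $5,522.16 → -$1,636.64
  Jun: +$1,091.44 → -$545.20
  Jul: +$1,091.44 − $546.24 → $0.00
Lowest trial balance = -$1,636.64 (May)
Initial deposit = cushion − low point = $2,182.88 − (-$1,636.64) = $3,819.52

$3,819.52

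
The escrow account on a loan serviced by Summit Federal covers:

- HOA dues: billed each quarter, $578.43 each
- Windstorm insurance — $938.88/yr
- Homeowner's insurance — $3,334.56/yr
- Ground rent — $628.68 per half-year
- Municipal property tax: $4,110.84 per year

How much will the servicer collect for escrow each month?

HOA dues = $578.43 × 4 = $2,313.72/yr
Windstorm insurance = $938.88/yr
Homeowner's insurance = $3,334.56/yr
Ground rent = $628.68 × 2 = $1,257.36/yr
Municipal property tax = $4,110.84/yr
Yearly total = $11,955.36
Monthly escrow = $11,955.36 / 12 = $996.28

$996.28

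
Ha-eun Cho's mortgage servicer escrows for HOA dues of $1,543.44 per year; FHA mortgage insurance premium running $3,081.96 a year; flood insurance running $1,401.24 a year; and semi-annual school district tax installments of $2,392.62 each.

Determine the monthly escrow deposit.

HOA dues = $1,543.44 annually
FHA mortgage insurance premium = $3,081.96 annually
Flood insurance = $1,401.24 annually
School district tax = $2,392.62 × 2 = $4,785.24 annually
Annual escrow total = $1,543.44 + $3,081.96 + $1,401.24 + $4,785.24 = $10,811.88
Base monthly escrow = $10,811.88 / 12 = $900.99

$900.99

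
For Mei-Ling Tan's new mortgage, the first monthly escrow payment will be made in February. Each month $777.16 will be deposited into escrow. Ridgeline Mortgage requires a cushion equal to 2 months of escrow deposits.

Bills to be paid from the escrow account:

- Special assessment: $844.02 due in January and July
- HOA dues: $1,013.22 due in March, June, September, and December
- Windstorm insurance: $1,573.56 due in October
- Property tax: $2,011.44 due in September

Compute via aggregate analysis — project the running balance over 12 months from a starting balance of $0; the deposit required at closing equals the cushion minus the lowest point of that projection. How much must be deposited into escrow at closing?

$2,028.56

Cushion = 2 × $777.16 = $1,554.32
Trial balance (start $0, +$777.16 each month, − disbursements):
  Feb: +$777.16 → $777.16
  Mar: +$777.16 − $1,013.22 → $541.10
  Apr: +$777.16 → $1,318.26
  May: +$777.16 → $2,095.42
  Jun: +$777.16 − $1,013.22 → $1,859.36
  Jul: +$777.16 − $844.02 → $1,792.50
  Aug: +$777.16 → $2,569.66
  Sep: +$777.16 − $3,024.66 → $322.16
  Oct: +$777.16 − $1,573.56 → -$474.24
  Nov: +$777.16 → $302.92
  Dec: +$777.16 − $1,013.22 → $66.86
  Jan: +$777.16 − $844.02 → $0.00
Lowest trial balance = -$474.24 (Oct)
Initial deposit = cushion − low point = $1,554.32 − (-$474.24) = $2,028.56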